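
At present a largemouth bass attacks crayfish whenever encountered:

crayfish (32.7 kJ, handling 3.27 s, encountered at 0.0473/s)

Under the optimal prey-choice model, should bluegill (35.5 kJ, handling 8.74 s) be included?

Yes

Current rate: (0.0473×32.7)/(1 + 0.0473×3.27) = 1.34 kJ/s.
Profitability of bluegill: 35.5/8.74 = 4.062 kJ/s.
Since 4.062 > R, including bluegill increases the long-run rate.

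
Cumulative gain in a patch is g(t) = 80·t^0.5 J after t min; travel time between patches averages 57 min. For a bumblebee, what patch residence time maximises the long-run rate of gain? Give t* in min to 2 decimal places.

Optimal t* satisfies g'(t*) = g(t*)/(T + t*).
g'(t) = 0.5·80·t^-0.5. Setting 0.5·80·t^-0.5 = 80·t^0.5/(57+t) gives 0.5(57+t) = t, so 0.50·t = 0.5×57.
t* = 0.5×57/0.50 = 57 min.

57.00 min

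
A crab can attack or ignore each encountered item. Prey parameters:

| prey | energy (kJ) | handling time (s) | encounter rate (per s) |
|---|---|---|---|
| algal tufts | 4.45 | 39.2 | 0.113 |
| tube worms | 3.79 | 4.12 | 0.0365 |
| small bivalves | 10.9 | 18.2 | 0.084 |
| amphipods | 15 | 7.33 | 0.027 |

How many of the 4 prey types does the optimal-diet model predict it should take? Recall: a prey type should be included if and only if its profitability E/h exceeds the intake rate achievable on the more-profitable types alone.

E/h in descending order: amphipods 2.05, tube worms 0.92, small bivalves 0.599, algal tufts 0.114 kJ/s. The optimal diet is the largest prefix of this list for which every included type satisfies E_i/h_i > R on the types above it.
Rate on top 1: 0.3381. tube worms: 0.92 > 0.3381 → include.
Rate on top 2: 0.403. small bivalves: 0.599 > 0.403 → include.
Rate on top 3: 0.5071. algal tufts: 0.114 < 0.5071 → exclude; stop.
Optimal diet: amphipods, tube worms, small bivalves — 3 of 4 types.

3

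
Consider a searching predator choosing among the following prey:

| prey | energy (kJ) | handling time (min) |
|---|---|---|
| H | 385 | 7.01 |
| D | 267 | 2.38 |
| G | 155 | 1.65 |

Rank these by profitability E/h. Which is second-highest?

G

In descending order of E/h:
D: 267/2.38 = 112 kJ/min
G: 155/1.65 = 93.9 kJ/min
H: 385/7.01 = 54.9 kJ/min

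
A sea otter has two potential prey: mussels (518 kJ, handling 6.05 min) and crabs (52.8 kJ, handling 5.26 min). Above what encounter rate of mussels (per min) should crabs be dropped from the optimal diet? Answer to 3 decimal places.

Drop crabs once their profitability E₂/h₂ falls below the rate achievable on mussels alone: E₂/h₂ = λE₁/(1 + λh₁).
Solve for λ: λE₁h₂ = E₂(1 + λh₁) → λ(E₁h₂ − E₂h₁) = E₂ → λ = E₂/(E₁h₂ − E₂h₁).
λ = 52.8/(518×5.26 − 52.8×6.05) = 52.8/2405 = 0.02195 per min.

0.022 per min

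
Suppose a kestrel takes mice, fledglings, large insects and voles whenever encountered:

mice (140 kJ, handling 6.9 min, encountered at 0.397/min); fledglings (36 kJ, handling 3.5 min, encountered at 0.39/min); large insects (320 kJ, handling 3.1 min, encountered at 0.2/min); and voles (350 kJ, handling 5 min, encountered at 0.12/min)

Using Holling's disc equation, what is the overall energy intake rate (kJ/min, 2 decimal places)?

27.77 kJ/min

R = (0.397×140 + 0.39×36 + 0.2×320 + 0.12×350) / (1 + 0.397×6.9 + 0.39×3.5 + 0.2×3.1 + 0.12×5) = 175.6/6.324 = 27.77 kJ/min.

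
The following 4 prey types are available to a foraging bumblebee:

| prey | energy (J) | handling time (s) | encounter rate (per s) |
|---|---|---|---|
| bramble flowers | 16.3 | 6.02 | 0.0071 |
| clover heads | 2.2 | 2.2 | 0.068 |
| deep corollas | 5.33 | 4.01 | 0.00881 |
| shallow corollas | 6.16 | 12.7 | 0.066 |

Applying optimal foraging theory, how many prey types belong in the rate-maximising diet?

Profitabilities (E/h, J/s): bramble flowers 2.71, deep corollas 1.33, clover heads 1, shallow corollas 0.485. Add prey in this order while the next type's profitability exceeds the intake rate on those already taken.
Rate on top 1: 0.111. deep corollas: 1.33 > 0.111 → include.
Rate on top 2: 0.1509. clover heads: 1 > 0.1509 → include.
Rate on top 3: 0.2544. shallow corollas: 0.485 > 0.2544 → include.
Optimal diet: bramble flowers, deep corollas, clover heads, shallow corollas — 4 of 4 types.

4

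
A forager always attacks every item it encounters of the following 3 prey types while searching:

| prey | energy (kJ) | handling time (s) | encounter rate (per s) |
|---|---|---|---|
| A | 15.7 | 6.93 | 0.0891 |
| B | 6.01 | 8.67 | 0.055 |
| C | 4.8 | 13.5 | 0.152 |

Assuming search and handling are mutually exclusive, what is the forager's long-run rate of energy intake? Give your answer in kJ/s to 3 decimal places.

R = Σλ_iE_i / (1 + Σλ_ih_i)
Numerator: 0.0891×15.7 + 0.055×6.01 + 0.152×4.8 = 2.459
Denominator: 1 + 0.0891×6.93 + 0.055×8.67 + 0.152×13.5 = 4.146
R = 2.459/4.146 = 0.5931 kJ/s

0.593 kJ/s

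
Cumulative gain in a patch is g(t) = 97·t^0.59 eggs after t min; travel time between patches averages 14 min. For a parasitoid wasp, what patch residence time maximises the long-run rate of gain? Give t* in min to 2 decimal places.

20.15 min

Maximise g(t)/(T+t): set derivative to zero → g'(t)(T+t) = g(t).
g'(t) = 0.59·97·t^-0.41. Setting 0.59·97·t^-0.41 = 97·t^0.59/(14+t) gives 0.59(14+t) = t, so 0.41·t = 0.59×14.
t* = 0.59×14/0.41 = 20.15 min.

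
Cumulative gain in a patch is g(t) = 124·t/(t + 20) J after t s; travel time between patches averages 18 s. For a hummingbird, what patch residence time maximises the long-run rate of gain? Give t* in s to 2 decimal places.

18.97 s

Optimal t* satisfies g'(t*) = g(t*)/(T + t*).
g'(t) = 124·20/(t + 20)². Setting 124·20/(t+20)² = 124t/[(t+20)(18+t)] gives 20(18+t) = t(t+20), so t² = 20×18 = 360.
t* = √360 = 18.97 s.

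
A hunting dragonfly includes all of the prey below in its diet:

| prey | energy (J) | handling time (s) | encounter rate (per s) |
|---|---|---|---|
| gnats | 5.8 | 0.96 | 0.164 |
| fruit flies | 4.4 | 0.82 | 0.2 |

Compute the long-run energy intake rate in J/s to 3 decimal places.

Energy encountered per unit search time: 0.164×5.8 + 0.2×4.4 = 1.831 J/s.
Handling time per unit search time: 0.164×0.96 + 0.2×0.82 = 0.3214.
Rate = 1.831/(1 + 0.3214) = 1.386 J/s.

1.386 J/s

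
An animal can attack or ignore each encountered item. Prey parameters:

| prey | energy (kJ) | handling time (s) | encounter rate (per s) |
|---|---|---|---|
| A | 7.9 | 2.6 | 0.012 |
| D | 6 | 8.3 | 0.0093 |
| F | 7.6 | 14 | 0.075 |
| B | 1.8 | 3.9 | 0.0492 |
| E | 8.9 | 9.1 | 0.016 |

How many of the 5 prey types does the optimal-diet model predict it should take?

5

Profitabilities (E/h, kJ/s): A 3.04, E 0.978, D 0.723, F 0.543, B 0.462. Add prey in this order while the next type's profitability exceeds the intake rate on those already taken.
Rate on top 1: 0.09193. E: 0.978 > 0.09193 → include.
Rate on top 2: 0.2016. D: 0.723 > 0.2016 → include.
Rate on top 3: 0.2337. F: 0.543 > 0.2337 → include.
Rate on top 4: 0.3746. B: 0.462 > 0.3746 → include.
Optimal diet: A, E, D, F, B — 5 of 5 types.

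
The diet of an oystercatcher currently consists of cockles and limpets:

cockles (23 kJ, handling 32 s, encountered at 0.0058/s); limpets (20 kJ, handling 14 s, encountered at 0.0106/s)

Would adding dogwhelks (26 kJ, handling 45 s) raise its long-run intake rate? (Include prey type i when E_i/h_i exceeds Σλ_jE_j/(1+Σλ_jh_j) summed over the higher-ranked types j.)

Yes

On cockles and limpets alone, R = ΣλE/(1+Σλh) = 0.3454/1.334 = 0.2589 kJ/s.
dogwhelks: E/h = 26/45 = 0.5778 kJ/s.
Since 0.5778 > R, including dogwhelks increases the long-run rate.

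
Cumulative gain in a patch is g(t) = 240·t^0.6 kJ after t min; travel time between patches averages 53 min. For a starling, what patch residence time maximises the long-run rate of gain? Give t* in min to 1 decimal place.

By the marginal value theorem, leave when the instantaneous gain rate g'(t) equals the habitat-wide average g(t)/(T + t).
g'(t) = 0.6·240·t^-0.4. Setting 0.6·240·t^-0.4 = 240·t^0.6/(53+t) gives 0.6(53+t) = t, so 0.40·t = 0.6×53.
t* = 0.6×53/0.40 = 79.5 min.

79.5 min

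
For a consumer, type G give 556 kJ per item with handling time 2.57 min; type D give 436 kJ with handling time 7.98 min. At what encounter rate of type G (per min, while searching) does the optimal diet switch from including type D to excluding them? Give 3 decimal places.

0.131 per min

The zero-one rule: include type D iff E₂/h₂ > λE₁/(1+λh₁). Equality gives the switch point.
λE₁h₂ = E₂ + λE₂h₁ ⇒ λ = E₂/(E₁h₂ − E₂h₁) = 436/(4437 − 1121) = 0.1315 per min.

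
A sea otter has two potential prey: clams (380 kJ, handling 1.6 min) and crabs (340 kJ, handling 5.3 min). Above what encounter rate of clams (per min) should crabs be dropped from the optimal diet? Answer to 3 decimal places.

0.231 per min

At the threshold, the rate on clams alone equals the profitability of crabs: λ·380/(1 + λ·1.6) = 340/5.3 = 64.15.
Rearranging, λ(380 − 64.15×1.6) = 64.15, so λ = 64.15/277.4 = 0.2313 per min.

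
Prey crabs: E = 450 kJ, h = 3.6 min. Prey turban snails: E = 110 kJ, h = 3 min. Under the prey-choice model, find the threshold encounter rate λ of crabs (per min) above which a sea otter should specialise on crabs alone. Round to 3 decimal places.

The zero-one rule: include turban snails iff E₂/h₂ > λE₁/(1+λh₁). Equality gives the switch point.
λE₁h₂ = E₂ + λE₂h₁ ⇒ λ = E₂/(E₁h₂ − E₂h₁) = 110/(1350 − 396) = 0.1153 per min.

0.115 per min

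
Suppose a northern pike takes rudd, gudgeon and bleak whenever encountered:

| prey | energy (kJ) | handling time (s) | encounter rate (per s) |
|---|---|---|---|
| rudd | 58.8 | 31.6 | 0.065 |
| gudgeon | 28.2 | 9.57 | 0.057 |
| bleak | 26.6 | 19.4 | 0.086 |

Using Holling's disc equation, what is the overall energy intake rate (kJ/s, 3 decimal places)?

1.465 kJ/s

R = (0.065×58.8 + 0.057×28.2 + 0.086×26.6) / (1 + 0.065×31.6 + 0.057×9.57 + 0.086×19.4) = 7.717/5.268 = 1.465 kJ/s.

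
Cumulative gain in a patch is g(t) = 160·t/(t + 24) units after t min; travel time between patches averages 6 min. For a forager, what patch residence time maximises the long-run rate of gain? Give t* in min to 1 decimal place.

By the marginal value theorem, leave when the instantaneous gain rate g'(t) equals the habitat-wide average g(t)/(T + t).
g'(t) = 160·24/(t + 24)². Setting 160·24/(t+24)² = 160t/[(t+24)(6+t)] gives 24(6+t) = t(t+24), so t² = 24×6 = 144.
t* = √144 = 12 min.

12.0 min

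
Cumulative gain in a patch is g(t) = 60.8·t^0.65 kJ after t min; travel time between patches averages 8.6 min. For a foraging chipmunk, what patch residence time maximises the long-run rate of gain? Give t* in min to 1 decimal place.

Optimal t* satisfies g'(t*) = g(t*)/(T + t*).
g'(t) = 0.65·60.8·t^-0.35. Setting 0.65·60.8·t^-0.35 = 60.8·t^0.65/(8.6+t) gives 0.65(8.6+t) = t, so 0.35·t = 0.65×8.6.
t* = 0.65×8.6/0.35 = 15.97 min.

16.0 min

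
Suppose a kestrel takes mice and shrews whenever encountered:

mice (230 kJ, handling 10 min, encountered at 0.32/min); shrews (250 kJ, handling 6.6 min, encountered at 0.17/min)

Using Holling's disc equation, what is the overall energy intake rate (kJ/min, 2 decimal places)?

Energy encountered per unit search time: 0.32×230 + 0.17×250 = 116.1 kJ/min.
Handling time per unit search time: 0.32×10 + 0.17×6.6 = 4.322.
Rate = 116.1/(1 + 4.322) = 21.82 kJ/min.

21.82 kJ/min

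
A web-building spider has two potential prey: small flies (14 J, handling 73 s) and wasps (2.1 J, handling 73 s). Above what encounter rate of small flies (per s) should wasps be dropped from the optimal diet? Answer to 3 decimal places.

0.002 per s

At the threshold, the rate on small flies alone equals the profitability of wasps: λ·14/(1 + λ·73) = 2.1/73 = 0.02877.
Rearranging, λ(14 − 0.02877×73) = 0.02877, so λ = 0.02877/11.9 = 0.002417 per s.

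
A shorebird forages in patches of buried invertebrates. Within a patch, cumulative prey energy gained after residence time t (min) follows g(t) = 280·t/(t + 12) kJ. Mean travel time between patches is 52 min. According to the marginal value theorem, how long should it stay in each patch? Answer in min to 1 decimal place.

Maximise g(t)/(T+t): set derivative to zero → g'(t)(T+t) = g(t).
g'(t) = 280·12/(t + 12)². Setting 280·12/(t+12)² = 280t/[(t+12)(52+t)] gives 12(52+t) = t(t+12), so t² = 12×52 = 624.
t* = √624 = 24.98 min.

25.0 min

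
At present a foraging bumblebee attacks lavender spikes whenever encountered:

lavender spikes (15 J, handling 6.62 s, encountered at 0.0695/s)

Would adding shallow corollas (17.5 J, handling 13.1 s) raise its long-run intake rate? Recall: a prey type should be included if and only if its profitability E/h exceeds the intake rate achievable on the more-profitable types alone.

On lavender spikes alone, R = ΣλE/(1+Σλh) = 1.042/1.46 = 0.714 J/s.
Profitability of shallow corollas: 17.5/13.1 = 1.336 J/s.
1.336 > 0.714, so adding shallow corollas raises the average — include it.

Yes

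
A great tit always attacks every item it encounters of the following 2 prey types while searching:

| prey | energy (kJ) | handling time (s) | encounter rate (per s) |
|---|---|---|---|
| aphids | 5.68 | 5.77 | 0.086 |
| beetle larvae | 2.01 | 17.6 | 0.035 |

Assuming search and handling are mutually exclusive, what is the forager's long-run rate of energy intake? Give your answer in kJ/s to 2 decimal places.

0.26 kJ/s

R = (0.086×5.68 + 0.035×2.01) / (1 + 0.086×5.77 + 0.035×17.6) = 0.5588/2.112 = 0.2646 kJ/s.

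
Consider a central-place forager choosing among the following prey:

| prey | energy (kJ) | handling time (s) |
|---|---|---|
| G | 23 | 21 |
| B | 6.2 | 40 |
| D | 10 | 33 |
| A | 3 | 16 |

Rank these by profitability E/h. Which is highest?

G

Profitability E/h (kJ/s): G = 23/21 = 1.1, B = 6.2/40 = 0.155, D = 10/33 = 0.303, A = 3/16 = 0.188.
Ranked: G > D > A > B.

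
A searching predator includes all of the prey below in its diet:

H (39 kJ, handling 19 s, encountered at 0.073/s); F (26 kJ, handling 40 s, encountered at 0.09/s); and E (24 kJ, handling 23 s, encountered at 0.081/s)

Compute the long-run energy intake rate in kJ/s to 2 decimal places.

R = (0.073×39 + 0.09×26 + 0.081×24) / (1 + 0.073×19 + 0.09×40 + 0.081×23) = 7.131/7.85 = 0.9084 kJ/s.

0.91 kJ/s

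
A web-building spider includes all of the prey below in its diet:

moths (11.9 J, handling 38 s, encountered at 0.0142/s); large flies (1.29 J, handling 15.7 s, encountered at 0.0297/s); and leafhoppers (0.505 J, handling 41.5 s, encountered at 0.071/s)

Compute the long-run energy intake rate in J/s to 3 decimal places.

Energy encountered per unit search time: 0.0142×11.9 + 0.0297×1.29 + 0.071×0.505 = 0.2431 J/s.
Handling time per unit search time: 0.0142×38 + 0.0297×15.7 + 0.071×41.5 = 3.952.
Rate = 0.2431/(1 + 3.952) = 0.0491 J/s.

0.049 J/s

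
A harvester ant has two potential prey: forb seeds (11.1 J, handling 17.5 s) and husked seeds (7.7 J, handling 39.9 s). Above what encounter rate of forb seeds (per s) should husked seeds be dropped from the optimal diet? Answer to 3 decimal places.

Drop husked seeds once their profitability E₂/h₂ falls below the rate achievable on forb seeds alone: E₂/h₂ = λE₁/(1 + λh₁).
Solve for λ: λE₁h₂ = E₂(1 + λh₁) → λ(E₁h₂ − E₂h₁) = E₂ → λ = E₂/(E₁h₂ − E₂h₁).
λ = 7.7/(11.1×39.9 − 7.7×17.5) = 7.7/308.1 = 0.02499 per s.

0.025 per s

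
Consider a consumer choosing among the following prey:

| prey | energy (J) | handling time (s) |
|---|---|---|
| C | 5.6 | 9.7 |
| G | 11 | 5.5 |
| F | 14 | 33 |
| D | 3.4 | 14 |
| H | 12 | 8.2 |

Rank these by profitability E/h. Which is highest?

In descending order of E/h:
G: 11/5.5 = 2 J/s
H: 12/8.2 = 1.46 J/s
C: 5.6/9.7 = 0.577 J/s
F: 14/33 = 0.424 J/s
D: 3.4/14 = 0.243 J/s

G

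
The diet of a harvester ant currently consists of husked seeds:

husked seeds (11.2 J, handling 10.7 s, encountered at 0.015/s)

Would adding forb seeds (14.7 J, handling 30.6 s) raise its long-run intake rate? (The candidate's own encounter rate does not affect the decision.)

Yes

On husked seeds alone, R = ΣλE/(1+Σλh) = 0.168/1.16 = 0.1448 J/s.
Profitability of forb seeds: 14.7/30.6 = 0.4804 J/s.
Since 0.4804 > R, including forb seeds increases the long-run rate.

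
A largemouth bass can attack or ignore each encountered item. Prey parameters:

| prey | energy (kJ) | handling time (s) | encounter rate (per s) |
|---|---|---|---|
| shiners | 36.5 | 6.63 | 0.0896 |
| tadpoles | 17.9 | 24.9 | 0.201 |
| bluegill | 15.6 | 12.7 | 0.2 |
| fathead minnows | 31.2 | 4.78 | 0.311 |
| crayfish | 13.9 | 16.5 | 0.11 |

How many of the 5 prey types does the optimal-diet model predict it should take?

Rank by E/h (kJ/s): fathead minnows 6.53, shiners 5.51, bluegill 1.23, crayfish 0.842, tadpoles 0.719. Include each in turn until the next type's E/h falls below the running intake rate.
Rate on top 1: 3.902. shiners: 5.51 > 3.902 → include.
Rate on top 2: 4.211. bluegill: 1.23 < 4.211 → exclude; stop.
Optimal diet: fathead minnows, shiners — 2 of 5 types.

2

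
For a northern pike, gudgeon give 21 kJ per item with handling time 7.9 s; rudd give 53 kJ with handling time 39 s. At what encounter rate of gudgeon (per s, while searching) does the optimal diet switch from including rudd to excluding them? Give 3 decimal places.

The zero-one rule: include rudd iff E₂/h₂ > λE₁/(1+λh₁). Equality gives the switch point.
λE₁h₂ = E₂ + λE₂h₁ ⇒ λ = E₂/(E₁h₂ − E₂h₁) = 53/(819 − 418.7) = 0.1324 per s.

0.132 per s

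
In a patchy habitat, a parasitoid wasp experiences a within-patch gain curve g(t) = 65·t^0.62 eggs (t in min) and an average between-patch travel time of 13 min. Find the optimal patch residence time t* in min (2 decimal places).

21.21 min

Optimal t* satisfies g'(t*) = g(t*)/(T + t*).
g'(t) = 0.62·65·t^-0.38. Setting 0.62·65·t^-0.38 = 65·t^0.62/(13+t) gives 0.62(13+t) = t, so 0.38·t = 0.62×13.
t* = 0.62×13/0.38 = 21.21 min.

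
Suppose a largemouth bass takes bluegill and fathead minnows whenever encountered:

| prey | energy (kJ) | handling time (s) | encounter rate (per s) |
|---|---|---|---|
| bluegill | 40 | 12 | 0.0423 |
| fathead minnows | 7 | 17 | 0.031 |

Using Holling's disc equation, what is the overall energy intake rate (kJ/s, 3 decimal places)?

Energy encountered per unit search time: 0.0423×40 + 0.031×7 = 1.909 kJ/s.
Handling time per unit search time: 0.0423×12 + 0.031×17 = 1.035.
Rate = 1.909/(1 + 1.035) = 0.9383 kJ/s.

0.938 kJ/s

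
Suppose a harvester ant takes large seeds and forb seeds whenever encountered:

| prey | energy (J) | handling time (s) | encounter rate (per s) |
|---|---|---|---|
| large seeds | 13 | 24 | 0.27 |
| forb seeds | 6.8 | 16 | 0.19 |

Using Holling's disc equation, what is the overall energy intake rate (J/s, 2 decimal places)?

0.46 J/s

R = Σλ_iE_i / (1 + Σλ_ih_i)
Numerator: 0.27×13 + 0.19×6.8 = 4.802
Denominator: 1 + 0.27×24 + 0.19×16 = 10.52
R = 4.802/10.52 = 0.4565 J/s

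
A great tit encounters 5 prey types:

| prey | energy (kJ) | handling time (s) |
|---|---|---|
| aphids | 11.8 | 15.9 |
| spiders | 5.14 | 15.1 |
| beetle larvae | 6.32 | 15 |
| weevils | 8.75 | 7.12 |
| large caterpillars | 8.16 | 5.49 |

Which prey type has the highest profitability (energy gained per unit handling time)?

large caterpillars

In descending order of E/h:
large caterpillars: 8.16/5.49 = 1.49 kJ/s
weevils: 8.75/7.12 = 1.23 kJ/s
aphids: 11.8/15.9 = 0.742 kJ/s
beetle larvae: 6.32/15 = 0.421 kJ/s
spiders: 5.14/15.1 = 0.34 kJ/s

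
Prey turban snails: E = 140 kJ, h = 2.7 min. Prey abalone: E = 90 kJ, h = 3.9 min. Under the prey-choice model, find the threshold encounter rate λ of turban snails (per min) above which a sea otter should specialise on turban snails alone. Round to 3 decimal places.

The zero-one rule: include abalone iff E₂/h₂ > λE₁/(1+λh₁). Equality gives the switch point.
λE₁h₂ = E₂ + λE₂h₁ ⇒ λ = E₂/(E₁h₂ − E₂h₁) = 90/(546 − 243) = 0.297 per min.

0.297 per min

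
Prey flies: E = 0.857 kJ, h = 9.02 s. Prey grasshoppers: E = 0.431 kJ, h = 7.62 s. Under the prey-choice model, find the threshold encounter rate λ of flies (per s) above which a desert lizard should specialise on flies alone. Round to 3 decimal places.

0.163 per s

The zero-one rule: include grasshoppers iff E₂/h₂ > λE₁/(1+λh₁). Equality gives the switch point.
λE₁h₂ = E₂ + λE₂h₁ ⇒ λ = E₂/(E₁h₂ − E₂h₁) = 0.431/(6.53 − 3.888) = 0.1631 per s.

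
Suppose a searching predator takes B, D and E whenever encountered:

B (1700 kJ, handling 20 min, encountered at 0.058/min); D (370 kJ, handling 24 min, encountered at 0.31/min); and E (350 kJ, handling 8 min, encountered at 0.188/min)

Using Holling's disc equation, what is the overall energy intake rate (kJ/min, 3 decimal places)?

R = Σλ_iE_i / (1 + Σλ_ih_i)
Numerator: 0.058×1700 + 0.31×370 + 0.188×350 = 279.1
Denominator: 1 + 0.058×20 + 0.31×24 + 0.188×8 = 11.1
R = 279.1/11.1 = 25.14 kJ/min

25.135 kJ/min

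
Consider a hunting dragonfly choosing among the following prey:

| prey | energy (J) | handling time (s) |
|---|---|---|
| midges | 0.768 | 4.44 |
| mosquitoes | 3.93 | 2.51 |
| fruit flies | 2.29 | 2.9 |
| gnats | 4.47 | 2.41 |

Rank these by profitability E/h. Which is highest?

Profitability E/h (J/s): midges = 0.768/4.44 = 0.173, mosquitoes = 3.93/2.51 = 1.57, fruit flies = 2.29/2.9 = 0.79, gnats = 4.47/2.41 = 1.85.
Ranked: gnats > mosquitoes > fruit flies > midges.

gnats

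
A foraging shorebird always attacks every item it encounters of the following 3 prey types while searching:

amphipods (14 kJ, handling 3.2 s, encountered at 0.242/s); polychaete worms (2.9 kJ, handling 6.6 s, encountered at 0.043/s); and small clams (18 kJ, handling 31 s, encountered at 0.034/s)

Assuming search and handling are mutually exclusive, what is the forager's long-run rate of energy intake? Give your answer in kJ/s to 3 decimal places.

Energy encountered per unit search time: 0.242×14 + 0.043×2.9 + 0.034×18 = 4.125 kJ/s.
Handling time per unit search time: 0.242×3.2 + 0.043×6.6 + 0.034×31 = 2.112.
Rate = 4.125/(1 + 2.112) = 1.325 kJ/s.

1.325 kJ/s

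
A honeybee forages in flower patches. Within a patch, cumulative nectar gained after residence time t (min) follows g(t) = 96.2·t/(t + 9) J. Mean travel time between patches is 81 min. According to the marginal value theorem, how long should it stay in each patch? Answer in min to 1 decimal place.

27.0 min

Maximise g(t)/(T+t): set derivative to zero → g'(t)(T+t) = g(t).
g'(t) = 96.2·9/(t + 9)². Setting 96.2·9/(t+9)² = 96.2t/[(t+9)(81+t)] gives 9(81+t) = t(t+9), so t² = 9×81 = 729.
t* = √729 = 27 min.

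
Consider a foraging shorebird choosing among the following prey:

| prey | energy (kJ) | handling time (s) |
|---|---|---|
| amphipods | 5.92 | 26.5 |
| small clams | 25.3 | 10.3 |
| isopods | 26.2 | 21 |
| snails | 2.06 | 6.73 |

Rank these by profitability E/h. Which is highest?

small clams

In descending order of E/h:
small clams: 25.3/10.3 = 2.46 kJ/s
isopods: 26.2/21 = 1.25 kJ/s
snails: 2.06/6.73 = 0.306 kJ/s
amphipods: 5.92/26.5 = 0.223 kJ/s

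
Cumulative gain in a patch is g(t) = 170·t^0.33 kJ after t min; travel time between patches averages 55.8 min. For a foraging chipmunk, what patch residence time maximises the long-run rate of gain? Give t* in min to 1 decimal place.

By the marginal value theorem, leave when the instantaneous gain rate g'(t) equals the habitat-wide average g(t)/(T + t).
g'(t) = 0.33·170·t^-0.67. Setting 0.33·170·t^-0.67 = 170·t^0.33/(55.8+t) gives 0.33(55.8+t) = t, so 0.67·t = 0.33×55.8.
t* = 0.33×55.8/0.67 = 27.48 min.

27.5 min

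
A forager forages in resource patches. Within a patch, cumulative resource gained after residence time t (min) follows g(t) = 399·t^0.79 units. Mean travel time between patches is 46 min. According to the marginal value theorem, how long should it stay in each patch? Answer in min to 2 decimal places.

173.05 min

By the marginal value theorem, leave when the instantaneous gain rate g'(t) equals the habitat-wide average g(t)/(T + t).
g'(t) = 0.79·399·t^-0.21. Setting 0.79·399·t^-0.21 = 399·t^0.79/(46+t) gives 0.79(46+t) = t, so 0.21·t = 0.79×46.
t* = 0.79×46/0.21 = 173 min.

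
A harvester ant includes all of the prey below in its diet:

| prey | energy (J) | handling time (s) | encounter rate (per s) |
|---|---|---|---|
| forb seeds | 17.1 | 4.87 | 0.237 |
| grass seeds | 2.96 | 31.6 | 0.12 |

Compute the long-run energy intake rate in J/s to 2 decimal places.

Energy encountered per unit search time: 0.237×17.1 + 0.12×2.96 = 4.408 J/s.
Handling time per unit search time: 0.237×4.87 + 0.12×31.6 = 4.946.
Rate = 4.408/(1 + 4.946) = 0.7413 J/s.

0.74 J/s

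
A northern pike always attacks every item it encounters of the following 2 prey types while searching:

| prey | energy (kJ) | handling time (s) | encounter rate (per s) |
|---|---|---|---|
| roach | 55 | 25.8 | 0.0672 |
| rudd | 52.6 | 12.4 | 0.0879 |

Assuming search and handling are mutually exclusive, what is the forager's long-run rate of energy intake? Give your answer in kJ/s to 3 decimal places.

Energy encountered per unit search time: 0.0672×55 + 0.0879×52.6 = 8.32 kJ/s.
Handling time per unit search time: 0.0672×25.8 + 0.0879×12.4 = 2.824.
Rate = 8.32/(1 + 2.824) = 2.176 kJ/s.

2.176 kJ/s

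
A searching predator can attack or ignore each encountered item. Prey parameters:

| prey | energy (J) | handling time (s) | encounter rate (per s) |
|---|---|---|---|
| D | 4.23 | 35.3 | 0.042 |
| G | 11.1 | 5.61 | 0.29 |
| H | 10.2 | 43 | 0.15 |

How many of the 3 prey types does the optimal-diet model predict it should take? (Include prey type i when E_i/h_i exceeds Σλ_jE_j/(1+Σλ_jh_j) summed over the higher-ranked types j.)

1

E/h in descending order: G 1.98, H 0.237, D 0.12 J/s. The optimal diet is the largest prefix of this list for which every included type satisfies E_i/h_i > R on the types above it.
Rate on top 1: 1.225. H: 0.237 < 1.225 → exclude; stop.
Optimal diet: G — 1 of 3 types.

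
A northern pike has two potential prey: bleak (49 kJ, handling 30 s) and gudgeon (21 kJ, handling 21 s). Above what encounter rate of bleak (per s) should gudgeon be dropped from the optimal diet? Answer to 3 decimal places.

0.053 per s

Drop gudgeon once their profitability E₂/h₂ falls below the rate achievable on bleak alone: E₂/h₂ = λE₁/(1 + λh₁).
Solve for λ: λE₁h₂ = E₂(1 + λh₁) → λ(E₁h₂ − E₂h₁) = E₂ → λ = E₂/(E₁h₂ − E₂h₁).
λ = 21/(49×21 − 21×30) = 21/399 = 0.05263 per s.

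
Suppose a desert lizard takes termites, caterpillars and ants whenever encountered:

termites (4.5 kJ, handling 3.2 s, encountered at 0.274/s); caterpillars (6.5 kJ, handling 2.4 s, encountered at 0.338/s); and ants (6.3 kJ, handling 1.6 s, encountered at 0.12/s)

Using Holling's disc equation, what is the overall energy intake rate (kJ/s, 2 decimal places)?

1.45 kJ/s

R = Σλ_iE_i / (1 + Σλ_ih_i)
Numerator: 0.274×4.5 + 0.338×6.5 + 0.12×6.3 = 4.186
Denominator: 1 + 0.274×3.2 + 0.338×2.4 + 0.12×1.6 = 2.88
R = 4.186/2.88 = 1.453 kJ/s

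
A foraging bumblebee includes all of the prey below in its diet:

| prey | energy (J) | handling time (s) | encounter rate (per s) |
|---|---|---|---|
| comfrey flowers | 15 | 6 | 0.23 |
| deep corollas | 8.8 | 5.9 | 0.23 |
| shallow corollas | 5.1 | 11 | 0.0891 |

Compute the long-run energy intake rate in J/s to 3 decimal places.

1.257 J/s

R = Σλ_iE_i / (1 + Σλ_ih_i)
Numerator: 0.23×15 + 0.23×8.8 + 0.0891×5.1 = 5.928
Denominator: 1 + 0.23×6 + 0.23×5.9 + 0.0891×11 = 4.717
R = 5.928/4.717 = 1.257 J/s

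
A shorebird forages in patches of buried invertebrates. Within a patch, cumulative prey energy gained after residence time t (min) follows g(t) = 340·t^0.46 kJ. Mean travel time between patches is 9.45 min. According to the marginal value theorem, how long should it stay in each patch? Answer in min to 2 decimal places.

8.05 min

Maximise g(t)/(T+t): set derivative to zero → g'(t)(T+t) = g(t).
g'(t) = 0.46·340·t^-0.54. Setting 0.46·340·t^-0.54 = 340·t^0.46/(9.45+t) gives 0.46(9.45+t) = t, so 0.54·t = 0.46×9.45.
t* = 0.46×9.45/0.54 = 8.05 min.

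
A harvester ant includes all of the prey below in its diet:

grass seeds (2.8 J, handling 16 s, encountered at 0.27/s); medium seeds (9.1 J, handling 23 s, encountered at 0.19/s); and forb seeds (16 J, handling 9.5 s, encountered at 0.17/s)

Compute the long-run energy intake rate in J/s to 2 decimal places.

R = (0.27×2.8 + 0.19×9.1 + 0.17×16) / (1 + 0.27×16 + 0.19×23 + 0.17×9.5) = 5.205/11.3 = 0.4604 J/s.

0.46 J/s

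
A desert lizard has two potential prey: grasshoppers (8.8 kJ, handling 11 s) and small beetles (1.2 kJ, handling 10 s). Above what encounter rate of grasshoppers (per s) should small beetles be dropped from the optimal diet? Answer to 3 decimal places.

At the threshold, the rate on grasshoppers alone equals the profitability of small beetles: λ·8.8/(1 + λ·11) = 1.2/10 = 0.12.
Rearranging, λ(8.8 − 0.12×11) = 0.12, so λ = 0.12/7.48 = 0.01604 per s.

0.016 per s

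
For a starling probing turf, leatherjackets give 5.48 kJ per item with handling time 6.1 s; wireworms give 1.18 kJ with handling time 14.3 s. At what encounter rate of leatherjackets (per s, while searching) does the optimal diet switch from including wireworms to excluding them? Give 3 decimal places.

The zero-one rule: include wireworms iff E₂/h₂ > λE₁/(1+λh₁). Equality gives the switch point.
λE₁h₂ = E₂ + λE₂h₁ ⇒ λ = E₂/(E₁h₂ − E₂h₁) = 1.18/(78.36 − 7.198) = 0.01658 per s.

0.017 per s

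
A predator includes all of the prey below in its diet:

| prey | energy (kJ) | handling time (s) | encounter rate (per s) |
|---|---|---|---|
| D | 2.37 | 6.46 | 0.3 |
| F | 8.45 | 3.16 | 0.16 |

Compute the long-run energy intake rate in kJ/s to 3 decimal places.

R = Σλ_iE_i / (1 + Σλ_ih_i)
Numerator: 0.3×2.37 + 0.16×8.45 = 2.063
Denominator: 1 + 0.3×6.46 + 0.16×3.16 = 3.444
R = 2.063/3.444 = 0.5991 kJ/s

0.599 kJ/s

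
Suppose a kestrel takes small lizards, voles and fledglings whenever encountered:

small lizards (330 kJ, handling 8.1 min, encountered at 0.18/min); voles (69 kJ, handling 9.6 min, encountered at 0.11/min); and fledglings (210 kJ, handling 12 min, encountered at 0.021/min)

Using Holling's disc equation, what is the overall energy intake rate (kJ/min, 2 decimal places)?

Energy encountered per unit search time: 0.18×330 + 0.11×69 + 0.021×210 = 71.4 kJ/min.
Handling time per unit search time: 0.18×8.1 + 0.11×9.6 + 0.021×12 = 2.766.
Rate = 71.4/(1 + 2.766) = 18.96 kJ/min.

18.96 kJ/min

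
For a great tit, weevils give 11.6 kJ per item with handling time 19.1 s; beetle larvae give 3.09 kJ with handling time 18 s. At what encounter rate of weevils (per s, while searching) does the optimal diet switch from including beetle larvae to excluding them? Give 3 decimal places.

0.021 per s

Drop beetle larvae once their profitability E₂/h₂ falls below the rate achievable on weevils alone: E₂/h₂ = λE₁/(1 + λh₁).
Solve for λ: λE₁h₂ = E₂(1 + λh₁) → λ(E₁h₂ − E₂h₁) = E₂ → λ = E₂/(E₁h₂ − E₂h₁).
λ = 3.09/(11.6×18 − 3.09×19.1) = 3.09/149.8 = 0.02063 per s.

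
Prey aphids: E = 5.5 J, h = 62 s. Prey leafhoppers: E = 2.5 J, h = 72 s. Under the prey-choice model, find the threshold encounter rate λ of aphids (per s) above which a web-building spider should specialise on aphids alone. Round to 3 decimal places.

The zero-one rule: include leafhoppers iff E₂/h₂ > λE₁/(1+λh₁). Equality gives the switch point.
λE₁h₂ = E₂ + λE₂h₁ ⇒ λ = E₂/(E₁h₂ − E₂h₁) = 2.5/(396 − 155) = 0.01037 per s.

0.010 per s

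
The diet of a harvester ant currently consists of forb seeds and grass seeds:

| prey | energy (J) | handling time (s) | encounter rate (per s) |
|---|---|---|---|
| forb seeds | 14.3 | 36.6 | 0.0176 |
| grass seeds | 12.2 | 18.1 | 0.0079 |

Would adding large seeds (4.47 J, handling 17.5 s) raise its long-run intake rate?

On forb seeds and grass seeds alone, R = ΣλE/(1+Σλh) = 0.3481/1.787 = 0.1948 J/s.
Profitability of large seeds: 4.47/17.5 = 0.2554 J/s.
0.2554 > 0.1948, so adding large seeds raises the average — include it.

Yes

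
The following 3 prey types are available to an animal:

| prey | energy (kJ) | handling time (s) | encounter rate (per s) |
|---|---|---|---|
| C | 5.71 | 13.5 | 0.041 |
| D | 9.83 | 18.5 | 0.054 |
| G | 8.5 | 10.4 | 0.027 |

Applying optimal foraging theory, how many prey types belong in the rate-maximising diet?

3

E/h in descending order: G 0.817, D 0.531, C 0.423 kJ/s. The optimal diet is the largest prefix of this list for which every included type satisfies E_i/h_i > R on the types above it.
Rate on top 1: 0.1792. D: 0.531 > 0.1792 → include.
Rate on top 2: 0.3335. C: 0.423 > 0.3335 → include.
Optimal diet: G, D, C — 3 of 3 types.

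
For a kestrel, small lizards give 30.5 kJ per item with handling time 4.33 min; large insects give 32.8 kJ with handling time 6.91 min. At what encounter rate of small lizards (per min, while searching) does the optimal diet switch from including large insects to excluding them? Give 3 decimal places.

0.477 per min

The zero-one rule: include large insects iff E₂/h₂ > λE₁/(1+λh₁). Equality gives the switch point.
λE₁h₂ = E₂ + λE₂h₁ ⇒ λ = E₂/(E₁h₂ − E₂h₁) = 32.8/(210.8 − 142) = 0.4772 per min.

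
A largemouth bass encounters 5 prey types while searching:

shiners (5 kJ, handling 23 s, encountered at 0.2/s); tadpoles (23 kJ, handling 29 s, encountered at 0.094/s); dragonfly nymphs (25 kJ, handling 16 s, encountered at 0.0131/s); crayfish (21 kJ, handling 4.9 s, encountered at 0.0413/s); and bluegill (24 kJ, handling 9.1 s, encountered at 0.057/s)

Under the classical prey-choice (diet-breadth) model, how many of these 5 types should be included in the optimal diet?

Profitabilities (E/h, kJ/s): crayfish 4.29, bluegill 2.64, dragonfly nymphs 1.56, tadpoles 0.793, shiners 0.217. Add prey in this order while the next type's profitability exceeds the intake rate on those already taken.
Rate on top 1: 0.7213. bluegill: 2.64 > 0.7213 → include.
Rate on top 2: 1.299. dragonfly nymphs: 1.56 > 1.299 → include.
Rate on top 3: 1.327. tadpoles: 0.793 < 1.327 → exclude; stop.
Optimal diet: crayfish, bluegill, dragonfly nymphs — 3 of 5 types.

3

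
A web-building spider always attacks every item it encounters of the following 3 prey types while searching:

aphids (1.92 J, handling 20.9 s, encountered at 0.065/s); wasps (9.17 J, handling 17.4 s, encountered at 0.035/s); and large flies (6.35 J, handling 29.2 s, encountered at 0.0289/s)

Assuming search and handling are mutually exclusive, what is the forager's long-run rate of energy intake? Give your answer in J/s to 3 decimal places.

R = (0.065×1.92 + 0.035×9.17 + 0.0289×6.35) / (1 + 0.065×20.9 + 0.035×17.4 + 0.0289×29.2) = 0.6293/3.811 = 0.1651 J/s.

0.165 J/s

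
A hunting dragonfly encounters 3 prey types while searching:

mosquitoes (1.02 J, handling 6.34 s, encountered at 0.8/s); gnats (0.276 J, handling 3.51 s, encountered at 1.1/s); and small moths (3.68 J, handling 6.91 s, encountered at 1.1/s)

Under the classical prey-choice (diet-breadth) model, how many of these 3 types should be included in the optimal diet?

E/h in descending order: small moths 0.533, mosquitoes 0.161, gnats 0.0786 J/s. The optimal diet is the largest prefix of this list for which every included type satisfies E_i/h_i > R on the types above it.
Rate on top 1: 0.4706. mosquitoes: 0.161 < 0.4706 → exclude; stop.
Optimal diet: small moths — 1 of 3 types.

1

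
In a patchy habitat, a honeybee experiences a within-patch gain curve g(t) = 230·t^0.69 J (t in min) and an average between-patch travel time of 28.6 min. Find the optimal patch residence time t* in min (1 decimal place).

Optimal t* satisfies g'(t*) = g(t*)/(T + t*).
g'(t) = 0.69·230·t^-0.31. Setting 0.69·230·t^-0.31 = 230·t^0.69/(28.6+t) gives 0.69(28.6+t) = t, so 0.31·t = 0.69×28.6.
t* = 0.69×28.6/0.31 = 63.66 min.

63.7 min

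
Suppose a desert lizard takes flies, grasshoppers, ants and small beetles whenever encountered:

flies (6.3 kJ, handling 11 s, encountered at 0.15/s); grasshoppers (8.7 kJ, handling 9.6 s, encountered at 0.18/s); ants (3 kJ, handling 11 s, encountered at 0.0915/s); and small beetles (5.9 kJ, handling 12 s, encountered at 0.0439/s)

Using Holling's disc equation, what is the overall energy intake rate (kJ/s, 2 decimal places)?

0.52 kJ/s

R = Σλ_iE_i / (1 + Σλ_ih_i)
Numerator: 0.15×6.3 + 0.18×8.7 + 0.0915×3 + 0.0439×5.9 = 3.045
Denominator: 1 + 0.15×11 + 0.18×9.6 + 0.0915×11 + 0.0439×12 = 5.911
R = 3.045/5.911 = 0.515 kJ/s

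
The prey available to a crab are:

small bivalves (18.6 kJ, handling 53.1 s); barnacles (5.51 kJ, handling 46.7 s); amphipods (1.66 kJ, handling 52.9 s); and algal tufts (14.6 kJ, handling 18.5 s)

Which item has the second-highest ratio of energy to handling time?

In descending order of E/h:
algal tufts: 14.6/18.5 = 0.789 kJ/s
small bivalves: 18.6/53.1 = 0.35 kJ/s
barnacles: 5.51/46.7 = 0.118 kJ/s
amphipods: 1.66/52.9 = 0.0314 kJ/s

small bivalves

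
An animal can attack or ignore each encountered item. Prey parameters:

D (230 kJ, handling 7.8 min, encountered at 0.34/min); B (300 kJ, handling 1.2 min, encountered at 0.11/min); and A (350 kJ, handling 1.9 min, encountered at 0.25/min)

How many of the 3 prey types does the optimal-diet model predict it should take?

2

E/h in descending order: B 250, A 184, D 29.5 kJ/min. The optimal diet is the largest prefix of this list for which every included type satisfies E_i/h_i > R on the types above it.
Rate on top 1: 29.15. A: 184 > 29.15 → include.
Rate on top 2: 74.98. D: 29.5 < 74.98 → exclude; stop.
Optimal diet: B, A — 2 of 3 types.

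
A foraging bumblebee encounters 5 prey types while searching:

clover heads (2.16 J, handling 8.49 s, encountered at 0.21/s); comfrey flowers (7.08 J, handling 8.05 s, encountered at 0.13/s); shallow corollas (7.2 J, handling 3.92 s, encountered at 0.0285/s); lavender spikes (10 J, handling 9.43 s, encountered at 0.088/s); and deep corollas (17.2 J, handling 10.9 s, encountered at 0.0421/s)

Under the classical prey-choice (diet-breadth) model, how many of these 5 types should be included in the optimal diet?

E/h in descending order: shallow corollas 1.84, deep corollas 1.58, lavender spikes 1.06, comfrey flowers 0.88, clover heads 0.254 J/s. The optimal diet is the largest prefix of this list for which every included type satisfies E_i/h_i > R on the types above it.
Rate on top 1: 0.1846. deep corollas: 1.58 > 0.1846 → include.
Rate on top 2: 0.5917. lavender spikes: 1.06 > 0.5917 → include.
Rate on top 3: 0.7537. comfrey flowers: 0.88 > 0.7537 → include.
Rate on top 4: 0.7919. clover heads: 0.254 < 0.7919 → exclude; stop.
Optimal diet: shallow corollas, deep corollas, lavender spikes, comfrey flowers — 4 of 5 types.

4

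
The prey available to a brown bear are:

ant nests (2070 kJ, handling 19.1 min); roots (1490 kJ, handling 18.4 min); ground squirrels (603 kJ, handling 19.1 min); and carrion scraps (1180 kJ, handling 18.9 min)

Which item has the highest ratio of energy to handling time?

ant nests

In descending order of E/h:
ant nests: 2070/19.1 = 108 kJ/min
roots: 1490/18.4 = 81 kJ/min
carrion scraps: 1180/18.9 = 62.4 kJ/min
ground squirrels: 603/19.1 = 31.6 kJ/min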